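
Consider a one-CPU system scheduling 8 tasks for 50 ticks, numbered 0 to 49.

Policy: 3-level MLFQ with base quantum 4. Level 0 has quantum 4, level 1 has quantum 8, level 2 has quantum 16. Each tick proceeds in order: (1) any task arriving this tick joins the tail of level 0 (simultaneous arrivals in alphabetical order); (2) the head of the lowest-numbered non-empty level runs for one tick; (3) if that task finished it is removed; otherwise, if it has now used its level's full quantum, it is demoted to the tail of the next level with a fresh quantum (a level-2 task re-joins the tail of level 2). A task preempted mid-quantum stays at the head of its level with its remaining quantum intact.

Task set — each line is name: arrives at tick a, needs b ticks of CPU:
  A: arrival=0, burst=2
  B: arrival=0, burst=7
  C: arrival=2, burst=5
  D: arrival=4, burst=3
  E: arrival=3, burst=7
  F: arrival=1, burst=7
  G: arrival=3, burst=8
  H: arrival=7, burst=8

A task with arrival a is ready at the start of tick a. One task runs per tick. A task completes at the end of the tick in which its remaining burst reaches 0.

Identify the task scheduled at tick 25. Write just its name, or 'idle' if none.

t=0: L0/L1/L2 = AB/-/- → run A
t=1: L0/L1/L2 = ABF/-/- → run A
t=2: L0/L1/L2 = BFC/-/- → run B
t=3: L0/L1/L2 = BFCEG/-/- → run B
t=4: L0/L1/L2 = BFCEGD/-/- → run B
t=5: L0/L1/L2 = BFCEGD/-/- → run B
t=6: L0/L1/L2 = FCEGD/B/- → run F
t=7: L0/L1/L2 = FCEGDH/B/- → run F
t=8: L0/L1/L2 = FCEGDH/B/- → run F
t=9: L0/L1/L2 = FCEGDH/B/- → run F
t=10: L0/L1/L2 = CEGDH/BF/- → run C
t=11: L0/L1/L2 = CEGDH/BF/- → run C
t=12: L0/L1/L2 = CEGDH/BF/- → run C
t=13: L0/L1/L2 = CEGDH/BF/- → run C
t=14: L0/L1/L2 = EGDH/BFC/- → run E
t=15: L0/L1/L2 = EGDH/BFC/- → run E
t=16: L0/L1/L2 = EGDH/BFC/- → run E
t=17: L0/L1/L2 = EGDH/BFC/- → run E
t=18: L0/L1/L2 = GDH/BFCE/- → run G
t=19: L0/L1/L2 = GDH/BFCE/- → run G
t=20: L0/L1/L2 = GDH/BFCE/- → run G
t=21: L0/L1/L2 = GDH/BFCE/- → run G
t=22: L0/L1/L2 = DH/BFCEG/- → run D
t=23: L0/L1/L2 = DH/BFCEG/- → run D
t=24: L0/L1/L2 = DH/BFCEG/- → run D
t=25: L0/L1/L2 = H/BFCEG/- → run H
t=26: L0/L1/L2 = H/BFCEG/- → run H
t=27: L0/L1/L2 = H/BFCEG/- → run H
t=28: L0/L1/L2 = H/BFCEG/- → run H
t=29: L0/L1/L2 = -/BFCEGH/- → run B
t=30: L0/L1/L2 = -/BFCEGH/- → run B
t=31: L0/L1/L2 = -/BFCEGH/- → run B
t=32: L0/L1/L2 = -/FCEGH/- → run F
t=33: L0/L1/L2 = -/FCEGH/- → run F
t=34: L0/L1/L2 = -/FCEGH/- → run F
t=35: L0/L1/L2 = -/CEGH/- → run C
t=36: L0/L1/L2 = -/EGH/- → run E
t=37: L0/L1/L2 = -/EGH/- → run E
t=38: L0/L1/L2 = -/EGH/- → run E
t=39: L0/L1/L2 = -/GH/- → run G
t=40: L0/L1/L2 = -/GH/- → run G
t=41: L0/L1/L2 = -/GH/- → run G
t=42: L0/L1/L2 = -/GH/- → run G
t=43: L0/L1/L2 = -/H/- → run H
t=44: L0/L1/L2 = -/H/- → run H
t=45: L0/L1/L2 = -/H/- → run H
t=46: L0/L1/L2 = -/H/- → run H
t=47: (idle)
t=48: (idle)
t=49: (idle)

running at tick 25 = H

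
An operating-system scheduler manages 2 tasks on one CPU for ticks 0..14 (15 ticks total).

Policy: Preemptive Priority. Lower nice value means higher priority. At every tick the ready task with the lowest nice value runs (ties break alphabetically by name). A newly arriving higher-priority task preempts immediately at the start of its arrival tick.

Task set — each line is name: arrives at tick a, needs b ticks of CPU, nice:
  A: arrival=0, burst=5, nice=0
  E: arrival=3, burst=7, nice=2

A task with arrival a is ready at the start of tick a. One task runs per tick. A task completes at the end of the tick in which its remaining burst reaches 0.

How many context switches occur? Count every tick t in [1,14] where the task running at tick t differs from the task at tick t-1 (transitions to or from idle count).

t=0: ready={A} → run A
t=1: ready={A} → run A
t=2: ready={A} → run A
t=3: ready={A,E} → run A
t=4: ready={A,E} → run A
t=5: ready={E} → run E
t=6: ready={E} → run E
t=7: ready={E} → run E
t=8: ready={E} → run E
t=9: ready={E} → run E
t=10: ready={E} → run E
t=11: ready={E} → run E
t=12: (idle)
t=13: (idle)
t=14: (idle)

context switches = 2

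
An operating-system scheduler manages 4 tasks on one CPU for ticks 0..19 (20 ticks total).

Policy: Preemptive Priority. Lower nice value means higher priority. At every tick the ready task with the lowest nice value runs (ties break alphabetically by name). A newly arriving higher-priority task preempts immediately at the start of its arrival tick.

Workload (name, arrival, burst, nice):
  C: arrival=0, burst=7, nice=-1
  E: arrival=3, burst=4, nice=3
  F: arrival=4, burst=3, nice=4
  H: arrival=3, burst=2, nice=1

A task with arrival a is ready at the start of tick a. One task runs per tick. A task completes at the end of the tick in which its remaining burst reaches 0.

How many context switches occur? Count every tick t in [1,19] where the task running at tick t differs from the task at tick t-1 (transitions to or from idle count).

t=0: ready={C} → run C
t=1: ready={C} → run C
t=2: ready={C} → run C
t=3: ready={C,E,H} → run C
t=4: ready={C,E,F,H} → run C
t=5: ready={C,E,F,H} → run C
t=6: ready={C,E,F,H} → run C
t=7: ready={E,F,H} → run H
t=8: ready={E,F,H} → run H
t=9: ready={E,F} → run E
t=10: ready={E,F} → run E
t=11: ready={E,F} → run E
t=12: ready={E,F} → run E
t=13: ready={F} → run F
t=14: ready={F} → run F
t=15: ready={F} → run F
t=16: (idle)
t=17: (idle)
t=18: (idle)
t=19: (idle)

context switches = 4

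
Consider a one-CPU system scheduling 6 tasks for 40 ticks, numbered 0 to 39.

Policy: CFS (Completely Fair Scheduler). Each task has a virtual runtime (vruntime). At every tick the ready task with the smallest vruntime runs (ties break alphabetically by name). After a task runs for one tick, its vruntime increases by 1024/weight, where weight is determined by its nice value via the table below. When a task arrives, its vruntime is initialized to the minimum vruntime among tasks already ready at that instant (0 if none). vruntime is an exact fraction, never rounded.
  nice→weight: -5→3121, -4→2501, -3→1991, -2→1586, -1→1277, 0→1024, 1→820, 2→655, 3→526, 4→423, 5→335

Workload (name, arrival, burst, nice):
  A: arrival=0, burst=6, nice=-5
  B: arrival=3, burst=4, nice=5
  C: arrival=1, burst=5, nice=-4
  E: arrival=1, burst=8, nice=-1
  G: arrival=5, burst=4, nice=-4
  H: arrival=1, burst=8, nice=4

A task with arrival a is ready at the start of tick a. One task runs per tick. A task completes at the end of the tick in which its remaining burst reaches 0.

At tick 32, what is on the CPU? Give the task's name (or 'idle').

t=0: vr[A=0] → run A
t=1: vr[A=1024/3121 C=1024/3121 E=1024/3121 H=1024/3121] → run A
t=2: vr[A=2048/3121 C=1024/3121 E=1024/3121 H=1024/3121] → run C
t=3: vr[A=2048/3121 B=1024/3121 C=5756928/7805621 E=1024/3121 H=1024/3121] → run B
t=4: vr[A=2048/3121 B=3538944/1045535 C=5756928/7805621 E=1024/3121 H=1024/3121] → run E
t=5: vr[A=2048/3121 B=3538944/1045535 C=5756928/7805621 E=4503552/3985517 G=1024/3121 H=1024/3121] → run G
t=6: vr[A=2048/3121 B=3538944/1045535 C=5756928/7805621 E=4503552/3985517 G=5756928/7805621 H=1024/3121] → run H
t=7: vr[A=2048/3121 B=3538944/1045535 C=5756928/7805621 E=4503552/3985517 G=5756928/7805621 H=3629056/1320183] → run A
t=8: vr[A=3072/3121 B=3538944/1045535 C=5756928/7805621 E=4503552/3985517 G=5756928/7805621 H=3629056/1320183] → run C
t=9: vr[A=3072/3121 B=3538944/1045535 C=8952832/7805621 E=4503552/3985517 G=5756928/7805621 H=3629056/1320183] → run G
t=10: vr[A=3072/3121 B=3538944/1045535 C=8952832/7805621 E=4503552/3985517 G=8952832/7805621 H=3629056/1320183] → run A
t=11: vr[A=4096/3121 B=3538944/1045535 C=8952832/7805621 E=4503552/3985517 G=8952832/7805621 H=3629056/1320183] → run E
t=12: vr[A=4096/3121 B=3538944/1045535 C=8952832/7805621 E=7699456/3985517 G=8952832/7805621 H=3629056/1320183] → run C
t=13: vr[A=4096/3121 B=3538944/1045535 C=12148736/7805621 E=7699456/3985517 G=8952832/7805621 H=3629056/1320183] → run G
t=14: vr[A=4096/3121 B=3538944/1045535 C=12148736/7805621 E=7699456/3985517 G=12148736/7805621 H=3629056/1320183] → run A
t=15: vr[A=5120/3121 B=3538944/1045535 C=12148736/7805621 E=7699456/3985517 G=12148736/7805621 H=3629056/1320183] → run C
t=16: vr[A=5120/3121 B=3538944/1045535 C=15344640/7805621 E=7699456/3985517 G=12148736/7805621 H=3629056/1320183] → run G
t=17: vr[A=5120/3121 B=3538944/1045535 C=15344640/7805621 E=7699456/3985517 H=3629056/1320183] → run A
t=18: vr[B=3538944/1045535 C=15344640/7805621 E=7699456/3985517 H=3629056/1320183] → run E
t=19: vr[B=3538944/1045535 C=15344640/7805621 E=10895360/3985517 H=3629056/1320183] → run C
t=20: vr[B=3538944/1045535 E=10895360/3985517 H=3629056/1320183] → run E
t=21: vr[B=3538944/1045535 E=14091264/3985517 H=3629056/1320183] → run H
t=22: vr[B=3538944/1045535 E=14091264/3985517 H=6824960/1320183] → run B
t=23: vr[B=6734848/1045535 E=14091264/3985517 H=6824960/1320183] → run E
t=24: vr[B=6734848/1045535 E=17287168/3985517 H=6824960/1320183] → run E
t=25: vr[B=6734848/1045535 E=20483072/3985517 H=6824960/1320183] → run E
t=26: vr[B=6734848/1045535 E=23678976/3985517 H=6824960/1320183] → run H
t=27: vr[B=6734848/1045535 E=23678976/3985517 H=3340288/440061] → run E
t=28: vr[B=6734848/1045535 H=3340288/440061] → run B
t=29: vr[B=9930752/1045535 H=3340288/440061] → run H
t=30: vr[B=9930752/1045535 H=13216768/1320183] → run B
t=31: vr[H=13216768/1320183] → run H
t=32: vr[H=16412672/1320183] → run H
t=33: vr[H=6536192/440061] → run H
t=34: vr[H=22804480/1320183] → run H
t=35: (idle)
t=36: (idle)
t=37: (idle)
t=38: (idle)
t=39: (idle)

running at tick 32 = H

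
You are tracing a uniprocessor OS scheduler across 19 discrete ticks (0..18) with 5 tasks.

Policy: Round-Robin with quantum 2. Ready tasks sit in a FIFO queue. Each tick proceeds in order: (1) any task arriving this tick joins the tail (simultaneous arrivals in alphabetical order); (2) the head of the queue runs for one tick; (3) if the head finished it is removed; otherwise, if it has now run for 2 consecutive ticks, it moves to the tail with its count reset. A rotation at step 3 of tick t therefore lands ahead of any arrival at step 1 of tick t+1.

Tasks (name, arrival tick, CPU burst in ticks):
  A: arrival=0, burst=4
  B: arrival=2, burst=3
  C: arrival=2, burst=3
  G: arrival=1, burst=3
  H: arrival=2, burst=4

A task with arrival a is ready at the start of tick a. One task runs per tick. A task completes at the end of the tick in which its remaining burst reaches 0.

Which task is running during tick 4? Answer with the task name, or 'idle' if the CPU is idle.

running at tick 4 = A

t=0: queue=[A] q_used=0 → run A
t=1: queue=[A,G] q_used=1 → run A
t=2: queue=[G,A,B,C,H] q_used=0 → run G
t=3: queue=[G,A,B,C,H] q_used=1 → run G
t=4: queue=[A,B,C,H,G] q_used=0 → run A
t=5: queue=[A,B,C,H,G] q_used=1 → run A
t=6: queue=[B,C,H,G] q_used=0 → run B
t=7: queue=[B,C,H,G] q_used=1 → run B
t=8: queue=[C,H,G,B] q_used=0 → run C
t=9: queue=[C,H,G,B] q_used=1 → run C
t=10: queue=[H,G,B,C] q_used=0 → run H
t=11: queue=[H,G,B,C] q_used=1 → run H
t=12: queue=[G,B,C,H] q_used=0 → run G
t=13: queue=[B,C,H] q_used=0 → run B
t=14: queue=[C,H] q_used=0 → run C
t=15: queue=[H] q_used=0 → run H
t=16: queue=[H] q_used=1 → run H
t=17: (idle)
t=18: (idle)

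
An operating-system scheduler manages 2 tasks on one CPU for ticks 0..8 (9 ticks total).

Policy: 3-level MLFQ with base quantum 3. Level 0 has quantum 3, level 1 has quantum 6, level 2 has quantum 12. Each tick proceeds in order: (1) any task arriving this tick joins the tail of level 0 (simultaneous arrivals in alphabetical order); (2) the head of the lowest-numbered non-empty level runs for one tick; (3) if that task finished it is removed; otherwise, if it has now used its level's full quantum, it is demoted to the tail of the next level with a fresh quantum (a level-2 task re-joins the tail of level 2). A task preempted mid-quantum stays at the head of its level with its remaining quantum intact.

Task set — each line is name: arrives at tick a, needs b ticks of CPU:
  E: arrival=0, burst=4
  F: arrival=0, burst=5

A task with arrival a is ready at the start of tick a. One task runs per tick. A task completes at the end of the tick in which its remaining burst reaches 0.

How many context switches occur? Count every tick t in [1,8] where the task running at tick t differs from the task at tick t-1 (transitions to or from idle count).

context switches = 3

t=0: L0/L1/L2 = EF/-/- → run E
t=1: L0/L1/L2 = EF/-/- → run E
t=2: L0/L1/L2 = EF/-/- → run E
t=3: L0/L1/L2 = F/E/- → run F
t=4: L0/L1/L2 = F/E/- → run F
t=5: L0/L1/L2 = F/E/- → run F
t=6: L0/L1/L2 = -/EF/- → run E
t=7: L0/L1/L2 = -/F/- → run F
t=8: L0/L1/L2 = -/F/- → run F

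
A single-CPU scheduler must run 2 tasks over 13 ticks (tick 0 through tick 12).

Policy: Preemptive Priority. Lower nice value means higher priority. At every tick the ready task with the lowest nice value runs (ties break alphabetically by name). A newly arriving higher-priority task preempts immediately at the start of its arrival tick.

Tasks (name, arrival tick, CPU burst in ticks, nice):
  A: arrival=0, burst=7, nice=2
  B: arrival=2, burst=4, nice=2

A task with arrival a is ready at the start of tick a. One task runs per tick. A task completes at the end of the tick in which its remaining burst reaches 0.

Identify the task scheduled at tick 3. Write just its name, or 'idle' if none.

t=0: ready={A} → run A
t=1: ready={A} → run A
t=2: ready={A,B} → run A
t=3: ready={A,B} → run A
t=4: ready={A,B} → run A
t=5: ready={A,B} → run A
t=6: ready={A,B} → run A
t=7: ready={B} → run B
t=8: ready={B} → run B
t=9: ready={B} → run B
t=10: ready={B} → run B
t=11: (idle)
t=12: (idle)

running at tick 3 = A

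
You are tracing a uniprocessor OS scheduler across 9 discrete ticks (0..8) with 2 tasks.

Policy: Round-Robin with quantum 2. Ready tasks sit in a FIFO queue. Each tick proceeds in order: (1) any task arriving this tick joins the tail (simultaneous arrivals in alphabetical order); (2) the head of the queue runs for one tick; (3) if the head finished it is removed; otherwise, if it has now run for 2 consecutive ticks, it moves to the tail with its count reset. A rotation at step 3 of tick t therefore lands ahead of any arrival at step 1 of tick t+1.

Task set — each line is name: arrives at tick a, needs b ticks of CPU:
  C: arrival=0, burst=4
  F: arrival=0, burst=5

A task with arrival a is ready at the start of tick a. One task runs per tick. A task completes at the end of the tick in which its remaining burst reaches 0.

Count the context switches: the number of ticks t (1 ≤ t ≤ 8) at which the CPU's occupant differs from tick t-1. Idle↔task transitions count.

context switches = 3

t=0: queue=[C,F] q_used=0 → run C
t=1: queue=[C,F] q_used=1 → run C
t=2: queue=[F,C] q_used=0 → run F
t=3: queue=[F,C] q_used=1 → run F
t=4: queue=[C,F] q_used=0 → run C
t=5: queue=[C,F] q_used=1 → run C
t=6: queue=[F] q_used=0 → run F
t=7: queue=[F] q_used=1 → run F
t=8: queue=[F] q_used=0 → run F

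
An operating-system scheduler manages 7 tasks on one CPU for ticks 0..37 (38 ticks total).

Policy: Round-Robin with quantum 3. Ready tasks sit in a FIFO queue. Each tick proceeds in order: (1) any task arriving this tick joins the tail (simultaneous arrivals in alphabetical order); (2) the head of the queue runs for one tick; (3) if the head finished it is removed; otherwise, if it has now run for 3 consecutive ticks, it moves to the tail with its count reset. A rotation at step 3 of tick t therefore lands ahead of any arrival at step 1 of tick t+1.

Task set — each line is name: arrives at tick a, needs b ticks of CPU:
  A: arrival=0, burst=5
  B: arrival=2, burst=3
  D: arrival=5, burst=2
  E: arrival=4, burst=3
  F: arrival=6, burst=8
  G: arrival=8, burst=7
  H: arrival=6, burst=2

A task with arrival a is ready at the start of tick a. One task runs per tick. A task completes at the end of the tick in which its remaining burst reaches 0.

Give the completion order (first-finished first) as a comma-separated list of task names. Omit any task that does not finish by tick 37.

t=0: queue=[A] q_used=0 → run A
t=1: queue=[A] q_used=1 → run A
t=2: queue=[A,B] q_used=2 → run A
t=3: queue=[B,A] q_used=0 → run B
t=4: queue=[B,A,E] q_used=1 → run B
t=5: queue=[B,A,E,D] q_used=2 → run B
t=6: queue=[A,E,D,F,H] q_used=0 → run A
t=7: queue=[A,E,D,F,H] q_used=1 → run A
t=8: queue=[E,D,F,H,G] q_used=0 → run E
t=9: queue=[E,D,F,H,G] q_used=1 → run E
t=10: queue=[E,D,F,H,G] q_used=2 → run E
t=11: queue=[D,F,H,G] q_used=0 → run D
t=12: queue=[D,F,H,G] q_used=1 → run D
t=13: queue=[F,H,G] q_used=0 → run F
t=14: queue=[F,H,G] q_used=1 → run F
t=15: queue=[F,H,G] q_used=2 → run F
t=16: queue=[H,G,F] q_used=0 → run H
t=17: queue=[H,G,F] q_used=1 → run H
t=18: queue=[G,F] q_used=0 → run G
t=19: queue=[G,F] q_used=1 → run G
t=20: queue=[G,F] q_used=2 → run G
t=21: queue=[F,G] q_used=0 → run F
t=22: queue=[F,G] q_used=1 → run F
t=23: queue=[F,G] q_used=2 → run F
t=24: queue=[G,F] q_used=0 → run G
t=25: queue=[G,F] q_used=1 → run G
t=26: queue=[G,F] q_used=2 → run G
t=27: queue=[F,G] q_used=0 → run F
t=28: queue=[F,G] q_used=1 → run F
t=29: queue=[G] q_used=0 → run G
t=30: (idle)
t=31: (idle)
t=32: (idle)
t=33: (idle)
t=34: (idle)
t=35: (idle)
t=36: (idle)
t=37: (idle)

completion order = B, A, E, D, H, F, G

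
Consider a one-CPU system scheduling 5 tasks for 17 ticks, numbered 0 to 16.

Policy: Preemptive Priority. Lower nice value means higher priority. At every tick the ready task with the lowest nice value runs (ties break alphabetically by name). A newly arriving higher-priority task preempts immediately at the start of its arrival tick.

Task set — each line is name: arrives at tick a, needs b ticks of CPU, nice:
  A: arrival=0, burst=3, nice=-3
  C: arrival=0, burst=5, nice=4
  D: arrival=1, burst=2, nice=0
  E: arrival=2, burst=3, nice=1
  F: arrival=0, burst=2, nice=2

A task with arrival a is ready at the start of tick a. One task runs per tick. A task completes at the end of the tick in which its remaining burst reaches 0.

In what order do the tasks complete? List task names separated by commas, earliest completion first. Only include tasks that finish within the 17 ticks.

completion order = A, D, E, F, C

t=0: ready={A,C,F} → run A
t=1: ready={A,C,D,F} → run A
t=2: ready={A,C,D,E,F} → run A
t=3: ready={C,D,E,F} → run D
t=4: ready={C,D,E,F} → run D
t=5: ready={C,E,F} → run E
t=6: ready={C,E,F} → run E
t=7: ready={C,E,F} → run E
t=8: ready={C,F} → run F
t=9: ready={C,F} → run F
t=10: ready={C} → run C
t=11: ready={C} → run C
t=12: ready={C} → run C
t=13: ready={C} → run C
t=14: ready={C} → run C
t=15: (idle)
t=16: (idle)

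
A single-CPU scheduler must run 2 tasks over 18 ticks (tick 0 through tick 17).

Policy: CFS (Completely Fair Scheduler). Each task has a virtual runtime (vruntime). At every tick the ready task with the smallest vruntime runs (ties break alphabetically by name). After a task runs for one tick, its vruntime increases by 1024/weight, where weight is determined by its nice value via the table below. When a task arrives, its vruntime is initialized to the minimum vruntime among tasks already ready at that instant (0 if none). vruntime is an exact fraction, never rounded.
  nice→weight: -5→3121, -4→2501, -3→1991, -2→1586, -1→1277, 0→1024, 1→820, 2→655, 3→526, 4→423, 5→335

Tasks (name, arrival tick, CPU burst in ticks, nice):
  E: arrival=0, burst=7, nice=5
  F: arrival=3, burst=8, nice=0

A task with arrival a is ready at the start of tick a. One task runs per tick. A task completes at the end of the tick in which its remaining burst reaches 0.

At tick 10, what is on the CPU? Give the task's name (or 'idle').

t=0: vr[E=0] → run E
t=1: vr[E=1024/335] → run E
t=2: vr[E=2048/335] → run E
t=3: vr[E=3072/335 F=3072/335] → run E
t=4: vr[E=4096/335 F=3072/335] → run F
t=5: vr[E=4096/335 F=3407/335] → run F
t=6: vr[E=4096/335 F=3742/335] → run F
t=7: vr[E=4096/335 F=4077/335] → run F
t=8: vr[E=4096/335 F=4412/335] → run E
t=9: vr[E=1024/67 F=4412/335] → run F
t=10: vr[E=1024/67 F=4747/335] → run F
t=11: vr[E=1024/67 F=5082/335] → run F
t=12: vr[E=1024/67 F=5417/335] → run E
t=13: vr[E=6144/335 F=5417/335] → run F
t=14: vr[E=6144/335] → run E
t=15: (idle)
t=16: (idle)
t=17: (idle)

running at tick 10 = F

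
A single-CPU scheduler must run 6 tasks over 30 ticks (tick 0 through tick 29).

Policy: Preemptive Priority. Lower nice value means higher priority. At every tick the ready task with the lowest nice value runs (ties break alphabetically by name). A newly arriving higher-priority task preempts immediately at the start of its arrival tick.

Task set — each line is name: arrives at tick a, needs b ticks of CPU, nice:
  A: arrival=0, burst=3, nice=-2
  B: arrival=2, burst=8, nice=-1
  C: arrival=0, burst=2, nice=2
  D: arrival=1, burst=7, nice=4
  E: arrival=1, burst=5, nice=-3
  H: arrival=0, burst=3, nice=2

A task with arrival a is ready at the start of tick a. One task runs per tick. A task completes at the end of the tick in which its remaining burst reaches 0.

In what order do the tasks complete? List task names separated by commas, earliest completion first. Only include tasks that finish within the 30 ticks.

t=0: ready={A,C,H} → run A
t=1: ready={A,C,D,E,H} → run E
t=2: ready={A,B,C,D,E,H} → run E
t=3: ready={A,B,C,D,E,H} → run E
t=4: ready={A,B,C,D,E,H} → run E
t=5: ready={A,B,C,D,E,H} → run E
t=6: ready={A,B,C,D,H} → run A
t=7: ready={A,B,C,D,H} → run A
t=8: ready={B,C,D,H} → run B
t=9: ready={B,C,D,H} → run B
t=10: ready={B,C,D,H} → run B
t=11: ready={B,C,D,H} → run B
t=12: ready={B,C,D,H} → run B
t=13: ready={B,C,D,H} → run B
t=14: ready={B,C,D,H} → run B
t=15: ready={B,C,D,H} → run B
t=16: ready={C,D,H} → run C
t=17: ready={C,D,H} → run C
t=18: ready={D,H} → run H
t=19: ready={D,H} → run H
t=20: ready={D,H} → run H
t=21: ready={D} → run D
t=22: ready={D} → run D
t=23: ready={D} → run D
t=24: ready={D} → run D
t=25: ready={D} → run D
t=26: ready={D} → run D
t=27: ready={D} → run D
t=28: (idle)
t=29: (idle)

completion order = E, A, B, C, H, D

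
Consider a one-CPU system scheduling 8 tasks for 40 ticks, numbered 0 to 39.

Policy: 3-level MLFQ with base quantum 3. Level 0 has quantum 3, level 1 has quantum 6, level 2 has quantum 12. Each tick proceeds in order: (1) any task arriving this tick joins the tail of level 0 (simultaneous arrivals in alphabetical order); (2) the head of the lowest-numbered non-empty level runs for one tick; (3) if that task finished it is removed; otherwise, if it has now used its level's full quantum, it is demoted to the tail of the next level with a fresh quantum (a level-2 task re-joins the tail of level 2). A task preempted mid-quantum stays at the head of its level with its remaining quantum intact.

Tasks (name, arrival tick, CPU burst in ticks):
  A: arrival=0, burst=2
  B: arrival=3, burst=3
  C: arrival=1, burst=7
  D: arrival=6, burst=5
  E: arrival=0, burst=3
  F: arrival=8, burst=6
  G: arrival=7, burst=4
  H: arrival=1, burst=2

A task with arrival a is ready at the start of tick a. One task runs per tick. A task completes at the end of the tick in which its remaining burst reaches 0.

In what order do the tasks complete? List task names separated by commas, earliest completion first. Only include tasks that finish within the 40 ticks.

t=0: L0/L1/L2 = AE/-/- → run A
t=1: L0/L1/L2 = AECH/-/- → run A
t=2: L0/L1/L2 = ECH/-/- → run E
t=3: L0/L1/L2 = ECHB/-/- → run E
t=4: L0/L1/L2 = ECHB/-/- → run E
t=5: L0/L1/L2 = CHB/-/- → run C
t=6: L0/L1/L2 = CHBD/-/- → run C
t=7: L0/L1/L2 = CHBDG/-/- → run C
t=8: L0/L1/L2 = HBDGF/C/- → run H
t=9: L0/L1/L2 = HBDGF/C/- → run H
t=10: L0/L1/L2 = BDGF/C/- → run B
t=11: L0/L1/L2 = BDGF/C/- → run B
t=12: L0/L1/L2 = BDGF/C/- → run B
t=13: L0/L1/L2 = DGF/C/- → run D
t=14: L0/L1/L2 = DGF/C/- → run D
t=15: L0/L1/L2 = DGF/C/- → run D
t=16: L0/L1/L2 = GF/CD/- → run G
t=17: L0/L1/L2 = GF/CD/- → run G
t=18: L0/L1/L2 = GF/CD/- → run G
t=19: L0/L1/L2 = F/CDG/- → run F
t=20: L0/L1/L2 = F/CDG/- → run F
t=21: L0/L1/L2 = F/CDG/- → run F
t=22: L0/L1/L2 = -/CDGF/- → run C
t=23: L0/L1/L2 = -/CDGF/- → run C
t=24: L0/L1/L2 = -/CDGF/- → run C
t=25: L0/L1/L2 = -/CDGF/- → run C
t=26: L0/L1/L2 = -/DGF/- → run D
t=27: L0/L1/L2 = -/DGF/- → run D
t=28: L0/L1/L2 = -/GF/- → run G
t=29: L0/L1/L2 = -/F/- → run F
t=30: L0/L1/L2 = -/F/- → run F
t=31: L0/L1/L2 = -/F/- → run F
t=32: (idle)
t=33: (idle)
t=34: (idle)
t=35: (idle)
t=36: (idle)
t=37: (idle)
t=38: (idle)
t=39: (idle)

completion order = A, E, H, B, C, D, G, F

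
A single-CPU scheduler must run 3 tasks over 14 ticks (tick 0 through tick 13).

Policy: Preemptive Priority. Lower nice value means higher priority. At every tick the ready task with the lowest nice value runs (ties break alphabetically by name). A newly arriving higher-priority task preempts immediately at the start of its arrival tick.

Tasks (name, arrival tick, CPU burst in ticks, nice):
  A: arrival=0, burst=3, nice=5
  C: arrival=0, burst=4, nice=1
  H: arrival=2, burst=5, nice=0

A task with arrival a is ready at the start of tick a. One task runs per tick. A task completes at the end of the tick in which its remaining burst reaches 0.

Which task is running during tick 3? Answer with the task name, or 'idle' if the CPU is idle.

running at tick 3 = H

t=0: ready={A,C} → run C
t=1: ready={A,C} → run C
t=2: ready={A,C,H} → run H
t=3: ready={A,C,H} → run H
t=4: ready={A,C,H} → run H
t=5: ready={A,C,H} → run H
t=6: ready={A,C,H} → run H
t=7: ready={A,C} → run C
t=8: ready={A,C} → run C
t=9: ready={A} → run A
t=10: ready={A} → run A
t=11: ready={A} → run A
t=12: (idle)
t=13: (idle)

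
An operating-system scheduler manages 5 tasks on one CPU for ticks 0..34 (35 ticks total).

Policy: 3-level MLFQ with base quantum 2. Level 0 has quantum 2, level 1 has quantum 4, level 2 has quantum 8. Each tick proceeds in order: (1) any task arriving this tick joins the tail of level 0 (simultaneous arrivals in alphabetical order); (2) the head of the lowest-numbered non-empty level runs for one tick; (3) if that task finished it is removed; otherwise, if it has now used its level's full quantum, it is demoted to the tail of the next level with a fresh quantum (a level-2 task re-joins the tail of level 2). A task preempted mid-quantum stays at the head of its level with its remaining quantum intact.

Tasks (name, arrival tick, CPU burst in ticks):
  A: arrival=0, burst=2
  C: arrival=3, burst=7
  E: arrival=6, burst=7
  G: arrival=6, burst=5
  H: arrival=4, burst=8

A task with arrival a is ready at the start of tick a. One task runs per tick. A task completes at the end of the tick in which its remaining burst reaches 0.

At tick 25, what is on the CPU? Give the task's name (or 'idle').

running at tick 25 = G

t=0: L0/L1/L2 = A/-/- → run A
t=1: L0/L1/L2 = A/-/- → run A
t=2: (idle)
t=3: L0/L1/L2 = C/-/- → run C
t=4: L0/L1/L2 = CH/-/- → run C
t=5: L0/L1/L2 = H/C/- → run H
t=6: L0/L1/L2 = HEG/C/- → run H
t=7: L0/L1/L2 = EG/CH/- → run E
t=8: L0/L1/L2 = EG/CH/- → run E
t=9: L0/L1/L2 = G/CHE/- → run G
t=10: L0/L1/L2 = G/CHE/- → run G
t=11: L0/L1/L2 = -/CHEG/- → run C
t=12: L0/L1/L2 = -/CHEG/- → run C
t=13: L0/L1/L2 = -/CHEG/- → run C
t=14: L0/L1/L2 = -/CHEG/- → run C
t=15: L0/L1/L2 = -/HEG/C → run H
t=16: L0/L1/L2 = -/HEG/C → run H
t=17: L0/L1/L2 = -/HEG/C → run H
t=18: L0/L1/L2 = -/HEG/C → run H
t=19: L0/L1/L2 = -/EG/CH → run E
t=20: L0/L1/L2 = -/EG/CH → run E
t=21: L0/L1/L2 = -/EG/CH → run E
t=22: L0/L1/L2 = -/EG/CH → run E
t=23: L0/L1/L2 = -/G/CHE → run G
t=24: L0/L1/L2 = -/G/CHE → run G
t=25: L0/L1/L2 = -/G/CHE → run G
t=26: L0/L1/L2 = -/-/CHE → run C
t=27: L0/L1/L2 = -/-/HE → run H
t=28: L0/L1/L2 = -/-/HE → run H
t=29: L0/L1/L2 = -/-/E → run E
t=30: (idle)
t=31: (idle)
t=32: (idle)
t=33: (idle)
t=34: (idle)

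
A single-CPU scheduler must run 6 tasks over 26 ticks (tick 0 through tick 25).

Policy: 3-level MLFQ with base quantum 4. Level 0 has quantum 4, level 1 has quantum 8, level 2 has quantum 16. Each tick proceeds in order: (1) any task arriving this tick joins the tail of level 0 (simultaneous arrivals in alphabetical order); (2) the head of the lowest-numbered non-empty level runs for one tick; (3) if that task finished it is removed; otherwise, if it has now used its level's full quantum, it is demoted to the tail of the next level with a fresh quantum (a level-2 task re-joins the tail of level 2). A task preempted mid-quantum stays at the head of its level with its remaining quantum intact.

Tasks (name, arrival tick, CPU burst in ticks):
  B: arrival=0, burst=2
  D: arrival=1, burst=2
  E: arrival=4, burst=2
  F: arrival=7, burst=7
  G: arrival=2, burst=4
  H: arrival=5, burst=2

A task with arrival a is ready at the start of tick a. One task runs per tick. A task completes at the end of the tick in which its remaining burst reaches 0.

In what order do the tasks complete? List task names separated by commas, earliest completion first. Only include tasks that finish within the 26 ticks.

t=0: L0/L1/L2 = B/-/- → run B
t=1: L0/L1/L2 = BD/-/- → run B
t=2: L0/L1/L2 = DG/-/- → run D
t=3: L0/L1/L2 = DG/-/- → run D
t=4: L0/L1/L2 = GE/-/- → run G
t=5: L0/L1/L2 = GEH/-/- → run G
t=6: L0/L1/L2 = GEH/-/- → run G
t=7: L0/L1/L2 = GEHF/-/- → run G
t=8: L0/L1/L2 = EHF/-/- → run E
t=9: L0/L1/L2 = EHF/-/- → run E
t=10: L0/L1/L2 = HF/-/- → run H
t=11: L0/L1/L2 = HF/-/- → run H
t=12: L0/L1/L2 = F/-/- → run F
t=13: L0/L1/L2 = F/-/- → run F
t=14: L0/L1/L2 = F/-/- → run F
t=15: L0/L1/L2 = F/-/- → run F
t=16: L0/L1/L2 = -/F/- → run F
t=17: L0/L1/L2 = -/F/- → run F
t=18: L0/L1/L2 = -/F/- → run F
t=19: (idle)
t=20: (idle)
t=21: (idle)
t=22: (idle)
t=23: (idle)
t=24: (idle)
t=25: (idle)

completion order = B, D, G, E, H, F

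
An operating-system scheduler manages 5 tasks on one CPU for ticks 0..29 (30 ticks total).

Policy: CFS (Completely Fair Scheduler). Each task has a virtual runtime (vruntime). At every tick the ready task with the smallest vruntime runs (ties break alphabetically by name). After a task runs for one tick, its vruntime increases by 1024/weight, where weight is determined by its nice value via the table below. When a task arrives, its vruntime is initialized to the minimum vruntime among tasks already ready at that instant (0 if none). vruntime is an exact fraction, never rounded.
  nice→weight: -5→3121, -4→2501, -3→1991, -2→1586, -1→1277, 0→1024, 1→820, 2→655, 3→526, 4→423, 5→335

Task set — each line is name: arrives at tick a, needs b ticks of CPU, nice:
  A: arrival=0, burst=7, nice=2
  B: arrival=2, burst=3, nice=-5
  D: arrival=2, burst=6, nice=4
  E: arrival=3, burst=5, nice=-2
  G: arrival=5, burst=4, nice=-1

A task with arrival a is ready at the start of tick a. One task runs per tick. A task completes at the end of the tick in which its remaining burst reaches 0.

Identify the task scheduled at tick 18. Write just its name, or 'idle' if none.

running at tick 18 = A

t=0: vr[A=0] → run A
t=1: vr[A=1024/655] → run A
t=2: vr[A=2048/655 B=2048/655 D=2048/655] → run A
t=3: vr[A=3072/655 B=2048/655 D=2048/655 E=2048/655] → run B
t=4: vr[A=3072/655 B=7062528/2044255 D=2048/655 E=2048/655] → run D
t=5: vr[A=3072/655 B=7062528/2044255 D=1537024/277065 E=2048/655 G=2048/655] → run E
t=6: vr[A=3072/655 B=7062528/2044255 D=1537024/277065 E=1959424/519415 G=2048/655] → run G
t=7: vr[A=3072/655 B=7062528/2044255 D=1537024/277065 E=1959424/519415 G=3286016/836435] → run B
t=8: vr[A=3072/655 B=7733248/2044255 D=1537024/277065 E=1959424/519415 G=3286016/836435] → run E
t=9: vr[A=3072/655 B=7733248/2044255 D=1537024/277065 E=2294784/519415 G=3286016/836435] → run B
t=10: vr[A=3072/655 D=1537024/277065 E=2294784/519415 G=3286016/836435] → run G
t=11: vr[A=3072/655 D=1537024/277065 E=2294784/519415 G=3956736/836435] → run E
t=12: vr[A=3072/655 D=1537024/277065 E=2630144/519415 G=3956736/836435] → run A
t=13: vr[A=4096/655 D=1537024/277065 E=2630144/519415 G=3956736/836435] → run G
t=14: vr[A=4096/655 D=1537024/277065 E=2630144/519415 G=4627456/836435] → run E
t=15: vr[A=4096/655 D=1537024/277065 E=2965504/519415 G=4627456/836435] → run G
t=16: vr[A=4096/655 D=1537024/277065 E=2965504/519415] → run D
t=17: vr[A=4096/655 D=2207744/277065 E=2965504/519415] → run E
t=18: vr[A=4096/655 D=2207744/277065] → run A
t=19: vr[A=1024/131 D=2207744/277065] → run A
t=20: vr[A=6144/655 D=2207744/277065] → run D
t=21: vr[A=6144/655 D=959488/92355] → run A
t=22: vr[D=959488/92355] → run D
t=23: vr[D=3549184/277065] → run D
t=24: vr[D=4219904/277065] → run D
t=25: (idle)
t=26: (idle)
t=27: (idle)
t=28: (idle)
t=29: (idle)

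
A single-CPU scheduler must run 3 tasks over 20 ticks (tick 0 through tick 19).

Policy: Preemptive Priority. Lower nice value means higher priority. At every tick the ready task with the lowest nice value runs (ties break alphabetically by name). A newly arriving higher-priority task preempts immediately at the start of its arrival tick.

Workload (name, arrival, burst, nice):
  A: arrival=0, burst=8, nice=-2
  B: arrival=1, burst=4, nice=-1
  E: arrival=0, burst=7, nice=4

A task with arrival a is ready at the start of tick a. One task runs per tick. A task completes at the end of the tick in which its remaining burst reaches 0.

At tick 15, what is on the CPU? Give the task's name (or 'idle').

t=0: ready={A,E} → run A
t=1: ready={A,B,E} → run A
t=2: ready={A,B,E} → run A
t=3: ready={A,B,E} → run A
t=4: ready={A,B,E} → run A
t=5: ready={A,B,E} → run A
t=6: ready={A,B,E} → run A
t=7: ready={A,B,E} → run A
t=8: ready={B,E} → run B
t=9: ready={B,E} → run B
t=10: ready={B,E} → run B
t=11: ready={B,E} → run B
t=12: ready={E} → run E
t=13: ready={E} → run E
t=14: ready={E} → run E
t=15: ready={E} → run E
t=16: ready={E} → run E
t=17: ready={E} → run E
t=18: ready={E} → run E
t=19: (idle)

running at tick 15 = E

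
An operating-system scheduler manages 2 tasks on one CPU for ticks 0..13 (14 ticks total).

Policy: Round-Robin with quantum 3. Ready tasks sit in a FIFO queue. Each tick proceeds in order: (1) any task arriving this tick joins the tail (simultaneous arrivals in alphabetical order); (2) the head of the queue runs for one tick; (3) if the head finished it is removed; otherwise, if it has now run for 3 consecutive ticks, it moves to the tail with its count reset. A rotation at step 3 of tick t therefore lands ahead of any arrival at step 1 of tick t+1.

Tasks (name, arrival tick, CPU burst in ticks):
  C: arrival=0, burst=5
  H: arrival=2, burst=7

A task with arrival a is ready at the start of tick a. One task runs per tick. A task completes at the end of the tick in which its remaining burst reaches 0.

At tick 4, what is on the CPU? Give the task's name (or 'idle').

running at tick 4 = H

t=0: queue=[C] q_used=0 → run C
t=1: queue=[C] q_used=1 → run C
t=2: queue=[C,H] q_used=2 → run C
t=3: queue=[H,C] q_used=0 → run H
t=4: queue=[H,C] q_used=1 → run H
t=5: queue=[H,C] q_used=2 → run H
t=6: queue=[C,H] q_used=0 → run C
t=7: queue=[C,H] q_used=1 → run C
t=8: queue=[H] q_used=0 → run H
t=9: queue=[H] q_used=1 → run H
t=10: queue=[H] q_used=2 → run H
t=11: queue=[H] q_used=0 → run H
t=12: (idle)
t=13: (idle)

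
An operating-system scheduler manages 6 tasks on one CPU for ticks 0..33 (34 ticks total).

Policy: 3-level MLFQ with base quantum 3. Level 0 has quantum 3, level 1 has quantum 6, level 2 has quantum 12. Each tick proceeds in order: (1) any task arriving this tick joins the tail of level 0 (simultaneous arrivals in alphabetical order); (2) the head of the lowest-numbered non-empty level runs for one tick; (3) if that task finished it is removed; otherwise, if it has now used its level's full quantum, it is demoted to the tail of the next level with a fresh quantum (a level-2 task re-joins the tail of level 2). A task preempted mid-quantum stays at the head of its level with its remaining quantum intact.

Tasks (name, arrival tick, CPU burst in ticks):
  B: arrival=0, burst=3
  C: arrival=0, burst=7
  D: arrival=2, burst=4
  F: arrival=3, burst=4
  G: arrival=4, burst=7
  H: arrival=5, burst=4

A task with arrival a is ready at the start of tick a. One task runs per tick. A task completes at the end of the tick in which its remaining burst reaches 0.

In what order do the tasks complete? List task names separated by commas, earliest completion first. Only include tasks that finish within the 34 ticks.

t=0: L0/L1/L2 = BC/-/- → run B
t=1: L0/L1/L2 = BC/-/- → run B
t=2: L0/L1/L2 = BCD/-/- → run B
t=3: L0/L1/L2 = CDF/-/- → run C
t=4: L0/L1/L2 = CDFG/-/- → run C
t=5: L0/L1/L2 = CDFGH/-/- → run C
t=6: L0/L1/L2 = DFGH/C/- → run D
t=7: L0/L1/L2 = DFGH/C/- → run D
t=8: L0/L1/L2 = DFGH/C/- → run D
t=9: L0/L1/L2 = FGH/CD/- → run F
t=10: L0/L1/L2 = FGH/CD/- → run F
t=11: L0/L1/L2 = FGH/CD/- → run F
t=12: L0/L1/L2 = GH/CDF/- → run G
t=13: L0/L1/L2 = GH/CDF/- → run G
t=14: L0/L1/L2 = GH/CDF/- → run G
t=15: L0/L1/L2 = H/CDFG/- → run H
t=16: L0/L1/L2 = H/CDFG/- → run H
t=17: L0/L1/L2 = H/CDFG/- → run H
t=18: L0/L1/L2 = -/CDFGH/- → run C
t=19: L0/L1/L2 = -/CDFGH/- → run C
t=20: L0/L1/L2 = -/CDFGH/- → run C
t=21: L0/L1/L2 = -/CDFGH/- → run C
t=22: L0/L1/L2 = -/DFGH/- → run D
t=23: L0/L1/L2 = -/FGH/- → run F
t=24: L0/L1/L2 = -/GH/- → run G
t=25: L0/L1/L2 = -/GH/- → run G
t=26: L0/L1/L2 = -/GH/- → run G
t=27: L0/L1/L2 = -/GH/- → run G
t=28: L0/L1/L2 = -/H/- → run H
t=29: (idle)
t=30: (idle)
t=31: (idle)
t=32: (idle)
t=33: (idle)

completion order = B, C, D, F, G, H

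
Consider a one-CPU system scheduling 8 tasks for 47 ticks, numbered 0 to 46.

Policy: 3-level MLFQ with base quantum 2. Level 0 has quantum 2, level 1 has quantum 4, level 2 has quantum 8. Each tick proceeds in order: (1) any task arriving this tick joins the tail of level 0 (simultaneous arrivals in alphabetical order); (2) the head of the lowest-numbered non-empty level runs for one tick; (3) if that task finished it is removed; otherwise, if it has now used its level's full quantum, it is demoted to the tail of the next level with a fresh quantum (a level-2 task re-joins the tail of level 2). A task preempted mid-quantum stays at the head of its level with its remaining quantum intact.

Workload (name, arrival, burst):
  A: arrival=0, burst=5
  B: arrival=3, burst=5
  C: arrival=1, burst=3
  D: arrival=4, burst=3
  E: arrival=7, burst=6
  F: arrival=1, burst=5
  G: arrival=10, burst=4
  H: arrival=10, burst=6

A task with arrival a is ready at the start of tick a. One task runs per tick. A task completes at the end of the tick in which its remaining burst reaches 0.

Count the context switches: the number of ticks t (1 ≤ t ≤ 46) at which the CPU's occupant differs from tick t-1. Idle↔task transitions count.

context switches = 16

t=0: L0/L1/L2 = A/-/- → run A
t=1: L0/L1/L2 = ACF/-/- → run A
t=2: L0/L1/L2 = CF/A/- → run C
t=3: L0/L1/L2 = CFB/A/- → run C
t=4: L0/L1/L2 = FBD/AC/- → run F
t=5: L0/L1/L2 = FBD/AC/- → run F
t=6: L0/L1/L2 = BD/ACF/- → run B
t=7: L0/L1/L2 = BDE/ACF/- → run B
t=8: L0/L1/L2 = DE/ACFB/- → run D
t=9: L0/L1/L2 = DE/ACFB/- → run D
t=10: L0/L1/L2 = EGH/ACFBD/- → run E
t=11: L0/L1/L2 = EGH/ACFBD/- → run E
t=12: L0/L1/L2 = GH/ACFBDE/- → run G
t=13: L0/L1/L2 = GH/ACFBDE/- → run G
t=14: L0/L1/L2 = H/ACFBDEG/- → run H
t=15: L0/L1/L2 = H/ACFBDEG/- → run H
t=16: L0/L1/L2 = -/ACFBDEGH/- → run A
t=17: L0/L1/L2 = -/ACFBDEGH/- → run A
t=18: L0/L1/L2 = -/ACFBDEGH/- → run A
t=19: L0/L1/L2 = -/CFBDEGH/- → run C
t=20: L0/L1/L2 = -/FBDEGH/- → run F
t=21: L0/L1/L2 = -/FBDEGH/- → run F
t=22: L0/L1/L2 = -/FBDEGH/- → run F
t=23: L0/L1/L2 = -/BDEGH/- → run B
t=24: L0/L1/L2 = -/BDEGH/- → run B
t=25: L0/L1/L2 = -/BDEGH/- → run B
t=26: L0/L1/L2 = -/DEGH/- → run D
t=27: L0/L1/L2 = -/EGH/- → run E
t=28: L0/L1/L2 = -/EGH/- → run E
t=29: L0/L1/L2 = -/EGH/- → run E
t=30: L0/L1/L2 = -/EGH/- → run E
t=31: L0/L1/L2 = -/GH/- → run G
t=32: L0/L1/L2 = -/GH/- → run G
t=33: L0/L1/L2 = -/H/- → run H
t=34: L0/L1/L2 = -/H/- → run H
t=35: L0/L1/L2 = -/H/- → run H
t=36: L0/L1/L2 = -/H/- → run H
t=37: (idle)
t=38: (idle)
t=39: (idle)
t=40: (idle)
t=41: (idle)
t=42: (idle)
t=43: (idle)
t=44: (idle)
t=45: (idle)
t=46: (idle)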